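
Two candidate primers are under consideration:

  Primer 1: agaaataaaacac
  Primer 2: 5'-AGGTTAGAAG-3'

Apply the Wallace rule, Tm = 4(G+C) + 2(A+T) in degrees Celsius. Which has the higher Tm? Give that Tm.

Primer 1, 32°C

Primer 1: A+T=10, G+C=3 → Tm = 2(10)+4(3) = 32°C
Primer 2: A+T=6, G+C=4 → Tm = 2(6)+4(4) = 28°C
32°C vs 28°C → primer 1 is higher.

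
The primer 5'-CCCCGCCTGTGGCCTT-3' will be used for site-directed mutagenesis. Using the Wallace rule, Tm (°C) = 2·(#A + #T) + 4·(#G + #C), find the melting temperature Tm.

56°C

Counting bases: C=8, A=0, T=4, G=4
A+T = 4, G+C = 12
Tm = 2×4 + 4×12 = 56°C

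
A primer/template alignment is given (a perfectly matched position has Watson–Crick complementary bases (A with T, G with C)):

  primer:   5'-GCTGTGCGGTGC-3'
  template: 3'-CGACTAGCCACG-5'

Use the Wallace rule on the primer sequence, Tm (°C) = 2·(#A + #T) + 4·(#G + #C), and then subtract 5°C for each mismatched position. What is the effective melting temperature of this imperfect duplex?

Primer base counts: A=0, T=3, G=6, C=3 → A+T=3, G+C=9
Perfect-match Tm = 2(3) + 4(9) = 6 + 36 = 42°C
Mismatches (positions where the bases are not complementary): 2 (at positions 5, 6)
Effective Tm = 42 − 2×5 = 42 − 10 = 32°C

32°C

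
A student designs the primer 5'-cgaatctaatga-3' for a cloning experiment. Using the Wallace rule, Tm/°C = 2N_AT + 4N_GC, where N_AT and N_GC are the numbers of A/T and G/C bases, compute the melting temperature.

Counting bases: T=3, A=5, C=2, G=2
A+T = 8, G+C = 4
Tm = 2×8 + 4×4 = 32°C

32°C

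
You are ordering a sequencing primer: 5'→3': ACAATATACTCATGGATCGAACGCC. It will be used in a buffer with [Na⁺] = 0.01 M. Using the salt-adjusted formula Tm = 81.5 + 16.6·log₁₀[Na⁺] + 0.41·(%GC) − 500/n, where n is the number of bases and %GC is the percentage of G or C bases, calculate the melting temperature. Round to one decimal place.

46.3°C

Length n = 25. Base counts: C=7, G=4, A=9, T=5
G+C = 11, so %GC = 11/25 × 100 = 44%
Salt term: 16.6 × (-2) = -33.2
GC term: 0.41 × 44 = 18.04; length term: −500/25 = −20
Tm = 81.5 + (-33.2) + 18.04 − 20 = 46.34 → 46.3°C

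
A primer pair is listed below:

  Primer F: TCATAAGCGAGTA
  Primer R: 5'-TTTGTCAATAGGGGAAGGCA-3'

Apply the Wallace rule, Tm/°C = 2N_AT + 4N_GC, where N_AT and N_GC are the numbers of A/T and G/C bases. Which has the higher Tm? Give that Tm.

Primer R, 58°C

Primer F: A+T=8, G+C=5 → Tm = 2(8)+4(5) = 36°C
Primer R: A+T=11, G+C=9 → Tm = 2(11)+4(9) = 58°C
36°C vs 58°C → primer R is higher.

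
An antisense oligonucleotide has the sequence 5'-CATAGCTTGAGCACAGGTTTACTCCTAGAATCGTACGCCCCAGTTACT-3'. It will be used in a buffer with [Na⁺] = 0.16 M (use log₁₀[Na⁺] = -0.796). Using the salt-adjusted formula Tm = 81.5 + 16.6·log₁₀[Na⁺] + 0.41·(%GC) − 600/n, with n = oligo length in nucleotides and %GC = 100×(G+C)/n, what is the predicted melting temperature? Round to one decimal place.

Length n = 48. C=14, T=13, G=9, A=12
G+C = 23, so %GC = 23/48 × 100 = 47.917%
Salt term: 16.6 × (-0.796) = -13.214
GC term: 0.41 × 47.917 = 19.646; length term: −600/48 = −12.5
Tm = 81.5 + (-13.214) + 19.646 − 12.5 = 75.432 → 75.4°C

75.4°C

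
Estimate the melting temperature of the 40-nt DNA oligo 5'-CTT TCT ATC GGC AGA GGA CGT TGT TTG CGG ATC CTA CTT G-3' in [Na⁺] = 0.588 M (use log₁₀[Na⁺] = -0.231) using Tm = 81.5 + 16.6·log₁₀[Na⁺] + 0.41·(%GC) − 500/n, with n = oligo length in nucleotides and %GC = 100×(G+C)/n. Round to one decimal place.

Length n = 40. C=9, T=14, A=6, G=11
G+C = 20, so %GC = 20/40 × 100 = 50%
Salt term: 16.6 × (-0.231) = -3.835
GC term: 0.41 × 50 = 20.5; length term: −500/40 = −12.5
Tm = 81.5 + (-3.835) + 20.5 − 12.5 = 85.665 → 85.7°C

85.7°C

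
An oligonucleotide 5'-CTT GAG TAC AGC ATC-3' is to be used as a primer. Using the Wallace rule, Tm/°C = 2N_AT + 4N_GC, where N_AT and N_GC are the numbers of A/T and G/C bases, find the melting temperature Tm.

T=4, A=4, C=4, G=3
AT pairs contribute 8, GC pairs contribute 7.
Tm = 2(8) + 4(7) = 16 + 28 = 44°C

44°C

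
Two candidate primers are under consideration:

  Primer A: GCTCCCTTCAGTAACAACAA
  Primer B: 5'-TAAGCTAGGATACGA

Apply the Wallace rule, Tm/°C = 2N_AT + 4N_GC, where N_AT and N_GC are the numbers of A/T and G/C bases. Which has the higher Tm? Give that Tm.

Primer A: A+T=11, G+C=9 → Tm = 2(11)+4(9) = 58°C
Primer B: A+T=9, G+C=6 → Tm = 2(9)+4(6) = 42°C
58°C vs 42°C → primer A is higher.

Primer A, 58°C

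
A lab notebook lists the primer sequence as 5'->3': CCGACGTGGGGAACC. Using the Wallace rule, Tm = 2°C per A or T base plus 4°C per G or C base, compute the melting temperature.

Scanning the sequence gives T=1, G=6, A=3, C=5.
So N_AT = 4 and N_GC = 11.
Tm = 2(4) + 4(11) = 8 + 44 = 52°C

52°C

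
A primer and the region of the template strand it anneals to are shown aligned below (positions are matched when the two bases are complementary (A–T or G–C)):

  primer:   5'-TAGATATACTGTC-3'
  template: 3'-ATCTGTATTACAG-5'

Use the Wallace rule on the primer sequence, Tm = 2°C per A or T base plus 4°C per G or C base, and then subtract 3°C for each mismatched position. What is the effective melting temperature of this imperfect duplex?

Primer base counts: A=4, T=5, G=2, C=2 → A+T=9, G+C=4
Perfect-match Tm = 2(9) + 4(4) = 18 + 16 = 34°C
Mismatches (positions where the bases are not complementary): 2 (at positions 5, 9)
Effective Tm = 34 − 2×3 = 34 − 6 = 28°C

28°C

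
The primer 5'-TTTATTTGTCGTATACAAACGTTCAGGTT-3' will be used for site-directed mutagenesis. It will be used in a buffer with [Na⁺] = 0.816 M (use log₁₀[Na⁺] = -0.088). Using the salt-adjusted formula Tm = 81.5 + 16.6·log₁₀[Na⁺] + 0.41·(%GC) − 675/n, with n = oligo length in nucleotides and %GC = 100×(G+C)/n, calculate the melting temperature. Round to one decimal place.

69.5°C

Length n = 29. C=4, T=13, G=5, A=7
G+C = 9, so %GC = 9/29 × 100 = 31.034%
Salt term: 16.6 × (-0.088) = -1.461
GC term: 0.41 × 31.034 = 12.724; length term: −675/29 = −23.276
Tm = 81.5 + (-1.461) + 12.724 − 23.276 = 69.487 → 69.5°C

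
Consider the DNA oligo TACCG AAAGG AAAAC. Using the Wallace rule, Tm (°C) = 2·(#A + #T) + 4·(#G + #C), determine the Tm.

T=1, A=8, G=3, C=3
AT pairs contribute 9, GC pairs contribute 6.
Tm = 4·6 + 2·9 = 24 + 18 = 42°C

42°C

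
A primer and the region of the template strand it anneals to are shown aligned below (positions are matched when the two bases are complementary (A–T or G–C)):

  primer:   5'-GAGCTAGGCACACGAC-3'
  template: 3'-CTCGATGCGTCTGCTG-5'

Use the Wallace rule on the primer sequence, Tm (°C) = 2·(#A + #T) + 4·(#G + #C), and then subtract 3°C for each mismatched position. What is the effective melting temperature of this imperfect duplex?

46°C

Primer base counts: A=5, T=1, G=5, C=5 → A+T=6, G+C=10
Perfect-match Tm = 2(6) + 4(10) = 12 + 40 = 52°C
Mismatches (positions where the bases are not complementary): 2 (at positions 7, 11)
Effective Tm = 52 − 2×3 = 52 − 6 = 46°C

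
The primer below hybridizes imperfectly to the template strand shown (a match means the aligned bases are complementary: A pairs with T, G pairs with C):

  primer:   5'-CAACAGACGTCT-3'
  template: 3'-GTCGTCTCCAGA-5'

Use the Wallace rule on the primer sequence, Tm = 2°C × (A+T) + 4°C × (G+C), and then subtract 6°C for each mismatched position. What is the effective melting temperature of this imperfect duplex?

Primer base counts: A=4, T=2, G=2, C=4 → A+T=6, G+C=6
Perfect-match Tm = 2(6) + 4(6) = 12 + 24 = 36°C
Mismatches (positions where the bases are not complementary): 2 (at positions 3, 8)
Effective Tm = 36 − 2×6 = 36 − 12 = 24°C

24°C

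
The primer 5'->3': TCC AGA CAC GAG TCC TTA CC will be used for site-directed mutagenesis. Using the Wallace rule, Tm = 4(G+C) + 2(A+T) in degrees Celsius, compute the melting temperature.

G=3, A=5, C=8, T=4
So N_AT = 9 and N_GC = 11.
Tm = 4·11 + 2·9 = 44 + 18 = 62°C

62°C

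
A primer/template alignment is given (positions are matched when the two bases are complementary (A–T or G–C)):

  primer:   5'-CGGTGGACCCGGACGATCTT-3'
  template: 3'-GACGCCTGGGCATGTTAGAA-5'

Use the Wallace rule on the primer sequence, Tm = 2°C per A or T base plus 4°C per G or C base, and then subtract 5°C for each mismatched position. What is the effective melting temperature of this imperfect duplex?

Primer base counts: A=3, T=4, G=7, C=6 → A+T=7, G+C=13
Perfect-match Tm = 2(7) + 4(13) = 14 + 52 = 66°C
Mismatches (positions where the bases are not complementary): 4 (at positions 2, 4, 12, 15)
Effective Tm = 66 − 4×5 = 66 − 20 = 46°C

46°C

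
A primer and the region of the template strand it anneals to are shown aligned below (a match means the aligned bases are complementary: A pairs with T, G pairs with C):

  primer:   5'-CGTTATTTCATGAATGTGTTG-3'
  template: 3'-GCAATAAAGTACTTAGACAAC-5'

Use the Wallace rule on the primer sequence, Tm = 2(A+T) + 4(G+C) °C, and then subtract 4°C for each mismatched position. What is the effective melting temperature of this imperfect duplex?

52°C

Primer base counts: A=4, T=10, G=5, C=2 → A+T=14, G+C=7
Perfect-match Tm = 2(14) + 4(7) = 28 + 28 = 56°C
Mismatches (positions where the bases are not complementary): 1 (at position 16)
Effective Tm = 56 − 1×4 = 56 − 4 = 52°C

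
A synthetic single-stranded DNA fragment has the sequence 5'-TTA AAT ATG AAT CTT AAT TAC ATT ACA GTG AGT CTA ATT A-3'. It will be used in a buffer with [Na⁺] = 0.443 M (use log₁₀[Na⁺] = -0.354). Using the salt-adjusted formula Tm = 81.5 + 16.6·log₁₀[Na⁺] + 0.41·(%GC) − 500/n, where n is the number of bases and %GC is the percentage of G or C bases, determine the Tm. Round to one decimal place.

Length n = 40. Scanning the sequence gives C=4, T=16, G=4, A=16.
G+C = 8, so %GC = 8/40 × 100 = 20%
Salt term: 16.6 × (-0.354) = -5.876
GC term: 0.41 × 20 = 8.2; length term: −500/40 = −12.5
Tm = 81.5 + (-5.876) + 8.2 − 12.5 = 71.324 → 71.3°C

71.3°C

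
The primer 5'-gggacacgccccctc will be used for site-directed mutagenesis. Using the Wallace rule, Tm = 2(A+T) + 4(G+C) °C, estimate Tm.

Base counts: C=8, T=1, G=4, A=2
So N_AT = 3 and N_GC = 12.
Tm = 4·12 + 2·3 = 48 + 6 = 54°C

54°C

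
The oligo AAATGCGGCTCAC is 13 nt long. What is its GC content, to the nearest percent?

54%

T=2, G=3, C=4, A=4
G+C = 3 + 4 = 7 out of 13 bases
%GC = 7/13 × 100 = 53.85% ≈ 54%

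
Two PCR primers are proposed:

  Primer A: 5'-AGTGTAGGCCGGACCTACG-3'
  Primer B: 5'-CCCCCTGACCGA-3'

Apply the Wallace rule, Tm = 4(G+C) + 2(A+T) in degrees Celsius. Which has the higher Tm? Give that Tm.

Primer A, 62°C

Primer A: A+T=7, G+C=12 → Tm = 2(7)+4(12) = 62°C
Primer B: A+T=3, G+C=9 → Tm = 2(3)+4(9) = 42°C
62°C vs 42°C → primer A is higher.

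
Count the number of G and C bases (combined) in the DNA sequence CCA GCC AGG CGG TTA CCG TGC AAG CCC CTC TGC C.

24

Scanning the sequence gives T=5, A=5, C=15, G=9.
Total G or C: 9 + 15 = 24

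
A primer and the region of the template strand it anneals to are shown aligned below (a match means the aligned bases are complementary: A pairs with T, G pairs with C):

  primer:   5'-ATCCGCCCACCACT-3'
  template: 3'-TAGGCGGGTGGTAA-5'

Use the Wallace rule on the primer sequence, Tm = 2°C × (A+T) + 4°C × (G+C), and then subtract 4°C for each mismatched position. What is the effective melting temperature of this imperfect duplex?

Primer base counts: A=3, T=2, G=1, C=8 → A+T=5, G+C=9
Perfect-match Tm = 2(5) + 4(9) = 10 + 36 = 46°C
Mismatches (positions where the bases are not complementary): 1 (at position 13)
Effective Tm = 46 − 1×4 = 46 − 4 = 42°C

42°C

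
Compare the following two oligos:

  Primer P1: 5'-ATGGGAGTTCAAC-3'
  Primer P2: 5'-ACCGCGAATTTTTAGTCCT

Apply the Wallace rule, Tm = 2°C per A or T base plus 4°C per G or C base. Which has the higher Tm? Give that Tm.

Primer P1: A+T=7, G+C=6 → Tm = 2(7)+4(6) = 38°C
Primer P2: A+T=11, G+C=8 → Tm = 2(11)+4(8) = 54°C
38°C vs 54°C → primer P2 is higher.

Primer P2, 54°C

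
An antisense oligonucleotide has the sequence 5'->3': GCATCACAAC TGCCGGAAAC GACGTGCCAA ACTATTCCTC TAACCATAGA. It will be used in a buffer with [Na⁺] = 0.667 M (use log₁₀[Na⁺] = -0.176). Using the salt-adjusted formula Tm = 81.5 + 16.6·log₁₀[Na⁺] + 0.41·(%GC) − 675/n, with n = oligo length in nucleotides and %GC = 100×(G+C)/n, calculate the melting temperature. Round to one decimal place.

84.8°C

Length n = 50. Scanning the sequence gives G=8, A=17, T=9, C=16.
G+C = 24, so %GC = 24/50 × 100 = 48%
Salt term: 16.6 × (-0.176) = -2.922
GC term: 0.41 × 48 = 19.68; length term: −675/50 = −13.5
Tm = 81.5 + (-2.922) + 19.68 − 13.5 = 84.758 → 84.8°C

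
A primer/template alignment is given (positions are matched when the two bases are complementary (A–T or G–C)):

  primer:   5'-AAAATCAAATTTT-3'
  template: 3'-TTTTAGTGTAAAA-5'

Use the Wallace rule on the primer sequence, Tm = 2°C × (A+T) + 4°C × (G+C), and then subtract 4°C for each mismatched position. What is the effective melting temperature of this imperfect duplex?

24°C

Primer base counts: A=7, T=5, G=0, C=1 → A+T=12, G+C=1
Perfect-match Tm = 2(12) + 4(1) = 24 + 4 = 28°C
Mismatches (positions where the bases are not complementary): 1 (at position 8)
Effective Tm = 28 − 1×4 = 28 − 4 = 24°C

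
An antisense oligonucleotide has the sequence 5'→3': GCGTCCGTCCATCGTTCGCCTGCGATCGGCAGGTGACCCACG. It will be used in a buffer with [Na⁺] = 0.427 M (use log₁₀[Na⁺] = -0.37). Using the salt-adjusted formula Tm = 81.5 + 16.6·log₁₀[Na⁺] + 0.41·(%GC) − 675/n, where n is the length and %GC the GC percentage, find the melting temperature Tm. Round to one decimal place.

Length n = 42. Counting bases: G=13, A=5, T=8, C=16
G+C = 29, so %GC = 29/42 × 100 = 69.048%
Salt term: 16.6 × (-0.37) = -6.142
GC term: 0.41 × 69.048 = 28.31; length term: −675/42 = −16.071
Tm = 81.5 + (-6.142) + 28.31 − 16.071 = 87.597 → 87.6°C

87.6°C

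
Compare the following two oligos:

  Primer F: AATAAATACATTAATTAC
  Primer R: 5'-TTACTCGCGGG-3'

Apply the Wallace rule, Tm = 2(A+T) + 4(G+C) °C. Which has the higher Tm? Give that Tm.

Primer F: A+T=16, G+C=2 → Tm = 2(16)+4(2) = 40°C
Primer R: A+T=4, G+C=7 → Tm = 2(4)+4(7) = 36°C
40°C vs 36°C → primer F is higher.

Primer F, 40°C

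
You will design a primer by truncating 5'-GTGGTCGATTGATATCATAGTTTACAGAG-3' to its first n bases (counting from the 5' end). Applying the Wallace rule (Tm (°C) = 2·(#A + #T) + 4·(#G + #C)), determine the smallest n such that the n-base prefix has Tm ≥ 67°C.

First 24 bases: GTGGTCGATTGATATCATAGTTTA → Tm = 64°C (< 67°C)
First 25 bases: GTGGTCGATTGATATCATAGTTTAC → Tm = 68°C (≥ 67°C)
Each additional base adds 2°C (A/T) or 4°C (G/C), so Tm is non-decreasing in n; n = 25 is the first length to reach 67°C.

n = 25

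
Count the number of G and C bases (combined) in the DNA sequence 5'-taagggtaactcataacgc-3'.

8

Counting bases: C=4, T=4, A=7, G=4
Total G or C: 4 + 4 = 8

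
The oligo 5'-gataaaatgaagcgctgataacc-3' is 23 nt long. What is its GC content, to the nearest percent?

Base counts: T=4, C=4, G=5, A=10
G+C = 5 + 4 = 9 out of 23 bases
%GC = 9/23 × 100 = 39.13% ≈ 39%

39%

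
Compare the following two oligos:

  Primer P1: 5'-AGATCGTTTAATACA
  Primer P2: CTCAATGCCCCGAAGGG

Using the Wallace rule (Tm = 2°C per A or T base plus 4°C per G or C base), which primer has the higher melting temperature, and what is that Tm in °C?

Primer P1: A+T=11, G+C=4 → Tm = 2(11)+4(4) = 38°C
Primer P2: A+T=6, G+C=11 → Tm = 2(6)+4(11) = 56°C
38°C vs 56°C → primer P2 is higher.

Primer P2, 56°C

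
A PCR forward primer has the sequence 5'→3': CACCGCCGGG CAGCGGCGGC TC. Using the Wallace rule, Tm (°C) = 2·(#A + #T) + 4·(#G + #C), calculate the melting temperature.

Counting bases: C=10, A=2, T=1, G=9
A+T = 3, G+C = 19
Tm = 2(3) + 4(19) = 6 + 76 = 82°C

82°C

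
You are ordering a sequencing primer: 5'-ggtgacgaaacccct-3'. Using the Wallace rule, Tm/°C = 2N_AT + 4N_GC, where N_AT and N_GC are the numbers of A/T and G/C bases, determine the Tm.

A=4, G=4, T=2, C=5
A+T = 6, G+C = 9
Tm = 2(6) + 4(9) = 12 + 36 = 48°C

48°C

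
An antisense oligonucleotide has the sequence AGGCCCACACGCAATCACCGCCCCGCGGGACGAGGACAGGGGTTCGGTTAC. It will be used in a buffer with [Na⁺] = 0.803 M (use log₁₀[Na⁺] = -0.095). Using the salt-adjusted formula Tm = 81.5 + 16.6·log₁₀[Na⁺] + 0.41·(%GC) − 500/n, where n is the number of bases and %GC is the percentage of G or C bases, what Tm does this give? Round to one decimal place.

Length n = 51. Base counts: G=17, A=11, C=18, T=5
G+C = 35, so %GC = 35/51 × 100 = 68.627%
Salt term: 16.6 × (-0.095) = -1.577
GC term: 0.41 × 68.627 = 28.137; length term: −500/51 = −9.804
Tm = 81.5 + (-1.577) + 28.137 − 9.804 = 98.256 → 98.3°C

98.3°C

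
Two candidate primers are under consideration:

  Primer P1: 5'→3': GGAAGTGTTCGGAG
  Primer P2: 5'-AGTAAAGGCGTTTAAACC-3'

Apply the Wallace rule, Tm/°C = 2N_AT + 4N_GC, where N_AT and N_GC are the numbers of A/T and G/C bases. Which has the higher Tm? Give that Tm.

Primer P2, 50°C

Primer P1: A+T=6, G+C=8 → Tm = 2(6)+4(8) = 44°C
Primer P2: A+T=11, G+C=7 → Tm = 2(11)+4(7) = 50°C
44°C vs 50°C → primer P2 is higher.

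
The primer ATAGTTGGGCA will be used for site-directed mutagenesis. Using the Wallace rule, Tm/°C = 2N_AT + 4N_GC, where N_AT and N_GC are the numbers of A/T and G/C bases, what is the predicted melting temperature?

32°C

Counting bases: C=1, T=3, A=3, G=4
A+T = 6, G+C = 5
Tm = 4·5 + 2·6 = 20 + 12 = 32°C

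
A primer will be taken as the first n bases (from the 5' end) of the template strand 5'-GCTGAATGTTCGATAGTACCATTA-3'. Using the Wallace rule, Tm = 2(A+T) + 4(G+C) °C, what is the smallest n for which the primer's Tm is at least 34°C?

First 11 bases: GCTGAATGTTC → Tm = 32°C (< 34°C)
First 12 bases: GCTGAATGTTCG → Tm = 36°C (≥ 34°C)
Each additional base adds 2°C (A/T) or 4°C (G/C), so Tm is non-decreasing in n; n = 12 is the first length to reach 34°C.

n = 12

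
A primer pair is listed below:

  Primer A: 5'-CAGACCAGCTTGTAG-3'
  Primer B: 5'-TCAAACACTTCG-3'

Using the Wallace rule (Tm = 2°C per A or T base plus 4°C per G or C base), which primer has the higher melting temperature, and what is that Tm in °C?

Primer A, 46°C

Primer A: A+T=7, G+C=8 → Tm = 2(7)+4(8) = 46°C
Primer B: A+T=7, G+C=5 → Tm = 2(7)+4(5) = 34°C
46°C vs 34°C → primer A is higher.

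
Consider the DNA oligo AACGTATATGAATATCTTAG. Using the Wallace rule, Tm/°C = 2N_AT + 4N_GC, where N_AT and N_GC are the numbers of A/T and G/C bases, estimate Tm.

Base counts: C=2, T=7, G=3, A=8
A+T = 15, G+C = 5
Tm = 2(15) + 4(5) = 30 + 20 = 50°C

50°C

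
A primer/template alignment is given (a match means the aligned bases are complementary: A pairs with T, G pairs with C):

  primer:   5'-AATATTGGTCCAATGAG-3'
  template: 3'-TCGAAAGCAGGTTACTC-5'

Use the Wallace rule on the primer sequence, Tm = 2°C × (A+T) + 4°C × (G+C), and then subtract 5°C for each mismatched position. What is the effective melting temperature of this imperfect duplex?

Primer base counts: A=6, T=5, G=4, C=2 → A+T=11, G+C=6
Perfect-match Tm = 2(11) + 4(6) = 22 + 24 = 46°C
Mismatches (positions where the bases are not complementary): 4 (at positions 2, 3, 4, 7)
Effective Tm = 46 − 4×5 = 46 − 20 = 26°C

26°C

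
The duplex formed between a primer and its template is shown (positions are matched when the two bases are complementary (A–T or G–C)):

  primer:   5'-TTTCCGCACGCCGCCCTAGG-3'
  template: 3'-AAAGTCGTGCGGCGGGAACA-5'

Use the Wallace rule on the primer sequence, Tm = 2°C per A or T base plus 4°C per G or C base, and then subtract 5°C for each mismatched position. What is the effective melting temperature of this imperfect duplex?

53°C

Primer base counts: A=2, T=4, G=5, C=9 → A+T=6, G+C=14
Perfect-match Tm = 2(6) + 4(14) = 12 + 56 = 68°C
Mismatches (positions where the bases are not complementary): 3 (at positions 5, 18, 20)
Effective Tm = 68 − 3×5 = 68 − 15 = 53°C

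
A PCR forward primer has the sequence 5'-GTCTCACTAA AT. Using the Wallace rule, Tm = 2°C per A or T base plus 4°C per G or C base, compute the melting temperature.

Counting bases: T=4, G=1, C=3, A=4
So N_AT = 8 and N_GC = 4.
Tm = 2×8 + 4×4 = 32°C

32°C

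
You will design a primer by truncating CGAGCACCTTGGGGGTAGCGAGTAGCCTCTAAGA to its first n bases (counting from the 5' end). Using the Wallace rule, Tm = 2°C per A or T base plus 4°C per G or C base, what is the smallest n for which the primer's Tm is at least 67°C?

First 19 bases: CGAGCACCTTGGGGGTAGC → Tm = 64°C (< 67°C)
First 20 bases: CGAGCACCTTGGGGGTAGCG → Tm = 68°C (≥ 67°C)
Each additional base adds 2°C (A/T) or 4°C (G/C), so Tm is non-decreasing in n; n = 20 is the first length to reach 67°C.

n = 20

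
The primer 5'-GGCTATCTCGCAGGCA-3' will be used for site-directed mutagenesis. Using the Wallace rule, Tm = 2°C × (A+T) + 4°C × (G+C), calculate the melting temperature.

52°C

Scanning the sequence gives G=5, C=5, A=3, T=3.
AT pairs contribute 6, GC pairs contribute 10.
Tm = 2(6) + 4(10) = 12 + 40 = 52°C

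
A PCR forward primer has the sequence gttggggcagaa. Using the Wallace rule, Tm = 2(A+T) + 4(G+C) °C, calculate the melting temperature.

38°C

Base counts: T=2, G=6, C=1, A=3
So N_AT = 5 and N_GC = 7.
Tm = 2×5 + 4×7 = 38°C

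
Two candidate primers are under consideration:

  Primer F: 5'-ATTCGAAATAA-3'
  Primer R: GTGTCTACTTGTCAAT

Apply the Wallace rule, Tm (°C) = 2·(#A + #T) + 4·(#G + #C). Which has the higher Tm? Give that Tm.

Primer R, 44°C

Primer F: A+T=9, G+C=2 → Tm = 2(9)+4(2) = 26°C
Primer R: A+T=10, G+C=6 → Tm = 2(10)+4(6) = 44°C
26°C vs 44°C → primer R is higher.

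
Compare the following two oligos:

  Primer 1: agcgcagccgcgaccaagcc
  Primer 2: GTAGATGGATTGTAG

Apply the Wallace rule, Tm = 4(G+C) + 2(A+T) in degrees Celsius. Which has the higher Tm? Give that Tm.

Primer 1, 70°C

Primer 1: A+T=5, G+C=15 → Tm = 2(5)+4(15) = 70°C
Primer 2: A+T=9, G+C=6 → Tm = 2(9)+4(6) = 42°C
70°C vs 42°C → primer 1 is higher.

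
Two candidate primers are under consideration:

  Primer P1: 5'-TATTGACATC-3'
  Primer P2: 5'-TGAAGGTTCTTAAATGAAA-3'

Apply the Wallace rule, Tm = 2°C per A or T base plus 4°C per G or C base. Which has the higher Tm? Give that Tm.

Primer P2, 48°C

Primer P1: A+T=7, G+C=3 → Tm = 2(7)+4(3) = 26°C
Primer P2: A+T=14, G+C=5 → Tm = 2(14)+4(5) = 48°C
26°C vs 48°C → primer P2 is higher.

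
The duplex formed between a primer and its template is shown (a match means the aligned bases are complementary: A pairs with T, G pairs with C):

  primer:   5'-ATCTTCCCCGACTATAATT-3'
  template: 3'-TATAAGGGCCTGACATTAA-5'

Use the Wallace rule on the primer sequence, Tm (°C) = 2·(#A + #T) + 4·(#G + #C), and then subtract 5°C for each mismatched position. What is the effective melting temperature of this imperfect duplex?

37°C

Primer base counts: A=5, T=7, G=1, C=6 → A+T=12, G+C=7
Perfect-match Tm = 2(12) + 4(7) = 24 + 28 = 52°C
Mismatches (positions where the bases are not complementary): 3 (at positions 3, 9, 14)
Effective Tm = 52 − 3×5 = 52 − 15 = 37°C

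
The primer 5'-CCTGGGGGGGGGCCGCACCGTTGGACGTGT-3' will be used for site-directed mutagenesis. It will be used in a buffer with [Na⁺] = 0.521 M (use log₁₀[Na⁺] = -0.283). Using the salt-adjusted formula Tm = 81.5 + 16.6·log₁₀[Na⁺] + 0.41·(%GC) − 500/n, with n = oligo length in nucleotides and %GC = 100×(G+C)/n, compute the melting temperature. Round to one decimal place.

Length n = 30. Base counts: C=8, T=5, A=2, G=15
G+C = 23, so %GC = 23/30 × 100 = 76.667%
Salt term: 16.6 × (-0.283) = -4.698
GC term: 0.41 × 76.667 = 31.433; length term: −500/30 = −16.667
Tm = 81.5 + (-4.698) + 31.433 − 16.667 = 91.568 → 91.6°C

91.6°C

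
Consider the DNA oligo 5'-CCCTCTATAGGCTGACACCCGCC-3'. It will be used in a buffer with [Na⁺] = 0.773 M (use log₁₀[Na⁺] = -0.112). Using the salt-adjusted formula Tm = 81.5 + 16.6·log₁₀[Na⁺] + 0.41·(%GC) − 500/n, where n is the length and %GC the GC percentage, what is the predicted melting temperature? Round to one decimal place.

84.6°C

Length n = 23. Base counts: G=4, T=4, C=11, A=4
G+C = 15, so %GC = 15/23 × 100 = 65.217%
Salt term: 16.6 × (-0.112) = -1.859
GC term: 0.41 × 65.217 = 26.739; length term: −500/23 = −21.739
Tm = 81.5 + (-1.859) + 26.739 − 21.739 = 84.641 → 84.6°C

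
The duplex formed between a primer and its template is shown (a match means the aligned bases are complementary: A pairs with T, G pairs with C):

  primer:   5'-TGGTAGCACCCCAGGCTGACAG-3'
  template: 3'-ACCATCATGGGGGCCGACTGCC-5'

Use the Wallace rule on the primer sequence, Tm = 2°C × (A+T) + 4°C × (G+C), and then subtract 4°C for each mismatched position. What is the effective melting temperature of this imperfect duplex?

60°C

Primer base counts: A=5, T=3, G=7, C=7 → A+T=8, G+C=14
Perfect-match Tm = 2(8) + 4(14) = 16 + 56 = 72°C
Mismatches (positions where the bases are not complementary): 3 (at positions 7, 13, 21)
Effective Tm = 72 − 3×4 = 72 − 12 = 60°C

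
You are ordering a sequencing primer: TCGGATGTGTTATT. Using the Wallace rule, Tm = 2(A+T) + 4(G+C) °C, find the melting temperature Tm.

Base counts: T=7, C=1, A=2, G=4
So N_AT = 9 and N_GC = 5.
Tm = 4·5 + 2·9 = 20 + 18 = 38°C

38°C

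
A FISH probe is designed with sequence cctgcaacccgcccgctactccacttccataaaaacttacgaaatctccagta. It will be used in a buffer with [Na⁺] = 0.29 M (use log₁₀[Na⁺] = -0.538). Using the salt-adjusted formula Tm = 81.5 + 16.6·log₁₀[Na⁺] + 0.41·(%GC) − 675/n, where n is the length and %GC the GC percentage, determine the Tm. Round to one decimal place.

Length n = 53. Scanning the sequence gives G=5, A=16, C=21, T=11.
G+C = 26, so %GC = 26/53 × 100 = 49.057%
Salt term: 16.6 × (-0.538) = -8.931
GC term: 0.41 × 49.057 = 20.113; length term: −675/53 = −12.736
Tm = 81.5 + (-8.931) + 20.113 − 12.736 = 79.946 → 79.9°C

79.9°C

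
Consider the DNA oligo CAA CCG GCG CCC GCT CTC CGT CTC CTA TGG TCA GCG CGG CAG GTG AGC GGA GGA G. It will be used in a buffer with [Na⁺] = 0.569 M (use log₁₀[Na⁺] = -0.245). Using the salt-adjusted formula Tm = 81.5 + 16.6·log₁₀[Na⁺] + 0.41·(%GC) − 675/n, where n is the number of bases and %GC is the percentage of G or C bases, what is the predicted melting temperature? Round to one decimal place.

Length n = 55. Base counts: T=8, G=20, A=8, C=19
G+C = 39, so %GC = 39/55 × 100 = 70.909%
Salt term: 16.6 × (-0.245) = -4.067
GC term: 0.41 × 70.909 = 29.073; length term: −675/55 = −12.273
Tm = 81.5 + (-4.067) + 29.073 − 12.273 = 94.233 → 94.2°C

94.2°C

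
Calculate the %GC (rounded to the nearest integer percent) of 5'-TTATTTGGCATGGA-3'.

36%

Counting bases: C=1, T=6, A=3, G=4
G+C = 4 + 1 = 5 out of 14 bases
%GC = 5/14 × 100 = 35.71% ≈ 36%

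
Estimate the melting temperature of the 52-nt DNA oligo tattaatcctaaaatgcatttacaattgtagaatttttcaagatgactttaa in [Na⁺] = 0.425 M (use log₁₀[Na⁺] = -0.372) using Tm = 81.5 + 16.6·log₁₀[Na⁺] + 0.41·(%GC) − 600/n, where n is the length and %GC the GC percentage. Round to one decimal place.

72.5°C

Length n = 52. C=6, T=21, A=20, G=5
G+C = 11, so %GC = 11/52 × 100 = 21.154%
Salt term: 16.6 × (-0.372) = -6.175
GC term: 0.41 × 21.154 = 8.673; length term: −600/52 = −11.538
Tm = 81.5 + (-6.175) + 8.673 − 11.538 = 72.46 → 72.5°C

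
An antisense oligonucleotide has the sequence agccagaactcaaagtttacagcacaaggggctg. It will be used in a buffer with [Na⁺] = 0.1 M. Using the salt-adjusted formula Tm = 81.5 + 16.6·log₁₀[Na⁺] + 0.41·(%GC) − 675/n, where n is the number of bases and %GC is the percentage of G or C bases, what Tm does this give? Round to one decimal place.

65.5°C

Length n = 34. Scanning the sequence gives T=5, C=8, A=12, G=9.
G+C = 17, so %GC = 17/34 × 100 = 50%
Salt term: 16.6 × (-1) = -16.6
GC term: 0.41 × 50 = 20.5; length term: −675/34 = −19.853
Tm = 81.5 + (-16.6) + 20.5 − 19.853 = 65.547 → 65.5°C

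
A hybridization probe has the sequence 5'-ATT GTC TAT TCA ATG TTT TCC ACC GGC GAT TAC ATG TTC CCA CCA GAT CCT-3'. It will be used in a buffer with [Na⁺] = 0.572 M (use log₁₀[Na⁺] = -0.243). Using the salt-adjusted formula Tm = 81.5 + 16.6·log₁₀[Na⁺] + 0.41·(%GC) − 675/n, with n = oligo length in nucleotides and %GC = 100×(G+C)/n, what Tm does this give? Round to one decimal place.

81.9°C

Length n = 51. Scanning the sequence gives G=7, A=11, T=18, C=15.
G+C = 22, so %GC = 22/51 × 100 = 43.137%
Salt term: 16.6 × (-0.243) = -4.034
GC term: 0.41 × 43.137 = 17.686; length term: −675/51 = −13.235
Tm = 81.5 + (-4.034) + 17.686 − 13.235 = 81.917 → 81.9°C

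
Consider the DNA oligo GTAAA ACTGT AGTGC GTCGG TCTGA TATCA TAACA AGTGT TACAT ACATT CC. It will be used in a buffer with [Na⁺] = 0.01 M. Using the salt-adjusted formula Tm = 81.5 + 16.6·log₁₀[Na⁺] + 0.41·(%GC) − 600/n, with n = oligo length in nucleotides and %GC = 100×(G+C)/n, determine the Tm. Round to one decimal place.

Length n = 52. Base counts: C=10, A=16, T=16, G=10
G+C = 20, so %GC = 20/52 × 100 = 38.462%
Salt term: 16.6 × (-2) = -33.2
GC term: 0.41 × 38.462 = 15.769; length term: −600/52 = −11.538
Tm = 81.5 + (-33.2) + 15.769 − 11.538 = 52.531 → 52.5°C

52.5°C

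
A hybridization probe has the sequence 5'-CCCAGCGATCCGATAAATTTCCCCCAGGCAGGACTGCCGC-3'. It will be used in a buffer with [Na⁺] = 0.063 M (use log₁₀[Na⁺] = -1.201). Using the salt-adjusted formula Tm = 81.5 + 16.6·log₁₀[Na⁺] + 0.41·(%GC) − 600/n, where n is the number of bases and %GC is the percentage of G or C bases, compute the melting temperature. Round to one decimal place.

72.2°C

Length n = 40. Counting bases: A=9, G=9, C=16, T=6
G+C = 25, so %GC = 25/40 × 100 = 62.5%
Salt term: 16.6 × (-1.201) = -19.937
GC term: 0.41 × 62.5 = 25.625; length term: −600/40 = −15
Tm = 81.5 + (-19.937) + 25.625 − 15 = 72.188 → 72.2°C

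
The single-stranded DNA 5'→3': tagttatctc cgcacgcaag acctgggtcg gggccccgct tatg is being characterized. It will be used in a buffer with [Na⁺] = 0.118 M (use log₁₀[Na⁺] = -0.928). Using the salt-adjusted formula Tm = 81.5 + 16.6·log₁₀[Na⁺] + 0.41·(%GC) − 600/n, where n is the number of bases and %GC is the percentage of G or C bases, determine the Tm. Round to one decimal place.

Length n = 44. Base counts: T=10, C=14, G=13, A=7
G+C = 27, so %GC = 27/44 × 100 = 61.364%
Salt term: 16.6 × (-0.928) = -15.405
GC term: 0.41 × 61.364 = 25.159; length term: −600/44 = −13.636
Tm = 81.5 + (-15.405) + 25.159 − 13.636 = 77.618 → 77.6°C

77.6°C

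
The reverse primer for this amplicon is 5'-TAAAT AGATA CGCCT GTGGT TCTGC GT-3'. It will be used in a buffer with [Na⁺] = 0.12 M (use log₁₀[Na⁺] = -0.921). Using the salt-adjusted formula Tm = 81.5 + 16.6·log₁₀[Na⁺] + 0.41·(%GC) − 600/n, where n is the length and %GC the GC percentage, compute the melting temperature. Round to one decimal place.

62.2°C

Length n = 27. Base counts: C=5, A=6, T=9, G=7
G+C = 12, so %GC = 12/27 × 100 = 44.444%
Salt term: 16.6 × (-0.921) = -15.289
GC term: 0.41 × 44.444 = 18.222; length term: −600/27 = −22.222
Tm = 81.5 + (-15.289) + 18.222 − 22.222 = 62.211 → 62.2°C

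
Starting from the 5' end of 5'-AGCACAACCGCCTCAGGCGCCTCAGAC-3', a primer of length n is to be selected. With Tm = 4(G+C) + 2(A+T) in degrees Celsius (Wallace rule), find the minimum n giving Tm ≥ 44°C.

First 13 bases: AGCACAACCGCCT → Tm = 42°C (< 44°C)
First 14 bases: AGCACAACCGCCTC → Tm = 46°C (≥ 44°C)
Each additional base adds 2°C (A/T) or 4°C (G/C), so Tm is non-decreasing in n; n = 14 is the first length to reach 44°C.

n = 14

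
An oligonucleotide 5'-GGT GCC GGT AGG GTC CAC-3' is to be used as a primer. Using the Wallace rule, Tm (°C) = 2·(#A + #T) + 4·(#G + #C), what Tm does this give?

C=5, A=2, T=3, G=8
AT pairs contribute 5, GC pairs contribute 13.
Tm = 2×5 + 4×13 = 62°C

62°C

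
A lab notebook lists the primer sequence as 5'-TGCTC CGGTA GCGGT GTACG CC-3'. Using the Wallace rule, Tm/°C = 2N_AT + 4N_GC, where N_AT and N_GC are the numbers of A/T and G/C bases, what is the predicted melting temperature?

Base counts: T=5, A=2, G=8, C=7
A+T = 7, G+C = 15
Tm = 2(7) + 4(15) = 14 + 60 = 74°C

74°C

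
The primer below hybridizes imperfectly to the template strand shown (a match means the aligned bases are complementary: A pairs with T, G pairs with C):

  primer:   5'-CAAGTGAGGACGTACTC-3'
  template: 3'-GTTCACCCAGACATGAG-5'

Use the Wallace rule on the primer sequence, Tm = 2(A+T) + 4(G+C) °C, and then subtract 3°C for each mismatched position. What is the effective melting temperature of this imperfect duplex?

40°C

Primer base counts: A=5, T=3, G=5, C=4 → A+T=8, G+C=9
Perfect-match Tm = 2(8) + 4(9) = 16 + 36 = 52°C
Mismatches (positions where the bases are not complementary): 4 (at positions 7, 9, 10, 11)
Effective Tm = 52 − 4×3 = 52 − 12 = 40°C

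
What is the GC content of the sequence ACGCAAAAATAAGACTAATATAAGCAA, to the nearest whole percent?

Counting bases: T=4, C=4, A=16, G=3
G+C = 3 + 4 = 7 out of 27 bases
%GC = 7/27 × 100 = 25.93% ≈ 26%

26%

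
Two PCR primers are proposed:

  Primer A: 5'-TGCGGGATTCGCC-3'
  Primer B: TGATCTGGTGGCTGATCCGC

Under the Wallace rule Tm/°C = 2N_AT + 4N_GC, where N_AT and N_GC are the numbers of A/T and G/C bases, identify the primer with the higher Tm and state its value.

Primer B, 64°C

Primer A: A+T=4, G+C=9 → Tm = 2(4)+4(9) = 44°C
Primer B: A+T=8, G+C=12 → Tm = 2(8)+4(12) = 64°C
44°C vs 64°C → primer B is higher.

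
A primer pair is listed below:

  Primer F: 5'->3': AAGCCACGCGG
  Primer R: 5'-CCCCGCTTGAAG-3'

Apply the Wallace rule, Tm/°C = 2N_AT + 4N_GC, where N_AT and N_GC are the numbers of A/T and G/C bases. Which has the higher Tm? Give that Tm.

Primer R, 40°C

Primer F: A+T=3, G+C=8 → Tm = 2(3)+4(8) = 38°C
Primer R: A+T=4, G+C=8 → Tm = 2(4)+4(8) = 40°C
38°C vs 40°C → primer R is higher.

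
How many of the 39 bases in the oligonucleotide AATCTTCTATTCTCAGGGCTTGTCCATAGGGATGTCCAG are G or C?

18

T=13, G=9, C=9, A=8
G+C = 9 + 9 = 18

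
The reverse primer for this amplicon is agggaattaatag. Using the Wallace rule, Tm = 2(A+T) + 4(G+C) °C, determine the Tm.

34°C

Base counts: G=4, T=3, C=0, A=6
A+T = 9, G+C = 4
Tm = 2×9 + 4×4 = 34°C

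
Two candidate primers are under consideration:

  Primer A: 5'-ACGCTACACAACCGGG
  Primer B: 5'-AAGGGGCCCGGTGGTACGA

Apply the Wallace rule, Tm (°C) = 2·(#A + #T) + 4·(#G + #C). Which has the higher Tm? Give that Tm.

Primer B, 64°C

Primer A: A+T=6, G+C=10 → Tm = 2(6)+4(10) = 52°C
Primer B: A+T=6, G+C=13 → Tm = 2(6)+4(13) = 64°C
52°C vs 64°C → primer B is higher.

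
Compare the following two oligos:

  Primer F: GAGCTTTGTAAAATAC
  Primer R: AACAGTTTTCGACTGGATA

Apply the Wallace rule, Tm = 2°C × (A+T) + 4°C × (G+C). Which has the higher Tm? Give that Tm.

Primer R, 52°C

Primer F: A+T=11, G+C=5 → Tm = 2(11)+4(5) = 42°C
Primer R: A+T=12, G+C=7 → Tm = 2(12)+4(7) = 52°C
42°C vs 52°C → primer R is higher.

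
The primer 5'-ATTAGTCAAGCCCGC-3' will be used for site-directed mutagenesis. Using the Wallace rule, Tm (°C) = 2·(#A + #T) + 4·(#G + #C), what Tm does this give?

Scanning the sequence gives C=5, G=3, A=4, T=3.
AT pairs contribute 7, GC pairs contribute 8.
Tm = 4·8 + 2·7 = 32 + 14 = 46°C

46°C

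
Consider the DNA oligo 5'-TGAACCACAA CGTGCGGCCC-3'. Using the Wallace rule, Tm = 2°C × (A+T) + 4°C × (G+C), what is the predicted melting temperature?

66°C

Base counts: C=8, G=5, A=5, T=2
AT pairs contribute 7, GC pairs contribute 13.
Tm = 2×7 + 4×13 = 66°C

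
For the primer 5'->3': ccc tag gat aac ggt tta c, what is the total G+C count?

Scanning the sequence gives A=5, C=5, G=4, T=5.
Total G or C: 4 + 5 = 9

9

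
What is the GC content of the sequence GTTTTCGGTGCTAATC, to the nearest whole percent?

Counting bases: G=4, T=7, A=2, C=3
G+C = 4 + 3 = 7 out of 16 bases
%GC = 7/16 × 100 = 43.75% ≈ 44%

44%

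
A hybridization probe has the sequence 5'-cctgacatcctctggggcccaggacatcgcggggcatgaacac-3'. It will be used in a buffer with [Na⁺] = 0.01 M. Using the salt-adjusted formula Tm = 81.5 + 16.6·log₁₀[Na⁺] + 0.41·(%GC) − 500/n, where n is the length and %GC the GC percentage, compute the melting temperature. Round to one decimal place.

63.4°C

Length n = 43. Counting bases: G=13, C=15, T=6, A=9
G+C = 28, so %GC = 28/43 × 100 = 65.116%
Salt term: 16.6 × (-2) = -33.2
GC term: 0.41 × 65.116 = 26.698; length term: −500/43 = −11.628
Tm = 81.5 + (-33.2) + 26.698 − 11.628 = 63.37 → 63.4°C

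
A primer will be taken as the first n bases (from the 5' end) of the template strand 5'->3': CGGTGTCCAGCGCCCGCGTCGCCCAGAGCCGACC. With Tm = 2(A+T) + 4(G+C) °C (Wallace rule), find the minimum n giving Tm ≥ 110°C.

n = 31

First 30 bases: CGGTGTCCAGCGCCCGCGTCGCCCAGAGCC → Tm = 108°C (< 110°C)
First 31 bases: CGGTGTCCAGCGCCCGCGTCGCCCAGAGCCG → Tm = 112°C (≥ 110°C)
Since every base adds ≥2°C, Tm only increases with n, so the threshold is first crossed at n = 31.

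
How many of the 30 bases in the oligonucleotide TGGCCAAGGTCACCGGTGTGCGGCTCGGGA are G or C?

21

Scanning the sequence gives C=8, T=5, G=13, A=4.
G+C = 13 + 8 = 21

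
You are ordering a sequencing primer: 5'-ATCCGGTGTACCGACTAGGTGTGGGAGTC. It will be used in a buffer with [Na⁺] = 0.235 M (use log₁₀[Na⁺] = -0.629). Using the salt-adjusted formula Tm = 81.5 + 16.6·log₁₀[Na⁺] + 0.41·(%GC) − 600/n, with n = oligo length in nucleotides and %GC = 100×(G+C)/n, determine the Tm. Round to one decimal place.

74.4°C

Length n = 29. G=11, C=6, T=7, A=5
G+C = 17, so %GC = 17/29 × 100 = 58.621%
Salt term: 16.6 × (-0.629) = -10.441
GC term: 0.41 × 58.621 = 24.035; length term: −600/29 = −20.69
Tm = 81.5 + (-10.441) + 24.035 − 20.69 = 74.404 → 74.4°C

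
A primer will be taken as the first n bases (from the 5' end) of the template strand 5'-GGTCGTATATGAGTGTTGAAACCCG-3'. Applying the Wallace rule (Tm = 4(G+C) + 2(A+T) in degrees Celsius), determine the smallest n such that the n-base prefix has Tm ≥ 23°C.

n = 8

First 7 bases: GGTCGTA → Tm = 22°C (< 23°C)
First 8 bases: GGTCGTAT → Tm = 24°C (≥ 23°C)
Since every base adds ≥2°C, Tm only increases with n, so the threshold is first crossed at n = 8.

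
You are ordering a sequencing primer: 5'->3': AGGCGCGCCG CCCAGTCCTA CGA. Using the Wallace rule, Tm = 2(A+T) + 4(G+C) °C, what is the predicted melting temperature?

Scanning the sequence gives G=7, T=2, A=4, C=10.
So N_AT = 6 and N_GC = 17.
Tm = 2×6 + 4×17 = 80°C

80°C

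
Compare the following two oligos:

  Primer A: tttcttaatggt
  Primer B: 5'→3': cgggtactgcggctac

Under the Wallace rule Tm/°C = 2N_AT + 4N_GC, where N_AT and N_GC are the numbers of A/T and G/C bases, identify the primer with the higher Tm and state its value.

Primer B, 54°C

Primer A: A+T=9, G+C=3 → Tm = 2(9)+4(3) = 30°C
Primer B: A+T=5, G+C=11 → Tm = 2(5)+4(11) = 54°C
30°C vs 54°C → primer B is higher.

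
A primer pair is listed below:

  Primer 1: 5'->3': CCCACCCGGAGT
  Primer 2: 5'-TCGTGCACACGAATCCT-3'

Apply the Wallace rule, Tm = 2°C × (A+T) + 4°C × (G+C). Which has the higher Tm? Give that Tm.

Primer 2, 52°C

Primer 1: A+T=3, G+C=9 → Tm = 2(3)+4(9) = 42°C
Primer 2: A+T=8, G+C=9 → Tm = 2(8)+4(9) = 52°C
42°C vs 52°C → primer 2 is higher.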